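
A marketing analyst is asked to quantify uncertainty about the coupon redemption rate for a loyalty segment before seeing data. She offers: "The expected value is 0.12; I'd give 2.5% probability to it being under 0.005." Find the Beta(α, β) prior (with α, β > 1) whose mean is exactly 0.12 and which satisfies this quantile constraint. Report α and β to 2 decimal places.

α ≈ 1.14, β ≈ 8.34

With mean 0.12 fixed, write α = 0.12s, β = 0.88s where s = α+β.
Need P(θ < 0.005) = 0.025 under Beta(0.12s, 0.88s). Normal approximation: (q−m)/√(m(1−m)/s) ≈ z_{0.025} = -1.96, so s ≈ 0.12·0.88·(-1.96)²/(0.005−0.12)² = 30.7.
At s = 30.7: P(θ<0.005) ≈ 0.000. Adjusting to match 0.025 gives s ≈ 9.48.
So α = 0.12·9.48 ≈ 1.14, β = 0.88·9.48 ≈ 8.34.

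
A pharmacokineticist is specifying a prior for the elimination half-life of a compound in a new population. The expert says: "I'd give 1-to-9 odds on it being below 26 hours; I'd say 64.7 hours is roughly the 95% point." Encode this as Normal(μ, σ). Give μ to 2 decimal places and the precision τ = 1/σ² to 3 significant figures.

For Normal(μ,σ), the p-quantile is μ + z_p·σ. Here z_{0.1} = -1.282, z_{0.95} = 1.645.
So 26 = μ − 1.282σ and 64.7 = μ + 1.645σ.
Subtracting: σ = (64.7 − 26)/(1.645 − (-1.282)) = 13.22.
Then μ = 26 − (-1.282)·13.22 = 42.95.
Precision τ = 1/σ² = 1/13.22² = 0.00572.

μ = 42.95, τ = 0.00572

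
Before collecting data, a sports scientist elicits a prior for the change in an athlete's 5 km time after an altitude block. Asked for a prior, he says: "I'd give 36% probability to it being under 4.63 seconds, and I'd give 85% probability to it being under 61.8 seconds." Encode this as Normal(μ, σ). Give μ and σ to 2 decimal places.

For Normal(μ,σ), the p-quantile is μ + z_p·σ. Here z_{0.36} = -0.3585, z_{0.85} = 1.036.
So 4.63 = μ − 0.3585σ and 61.8 = μ + 1.036σ.
Subtracting: σ = (61.8 − 4.63)/(1.036 − (-0.3585)) = 40.99.
Then μ = 4.63 − (-0.3585)·40.99 = 19.32.

μ = 19.32, σ = 40.99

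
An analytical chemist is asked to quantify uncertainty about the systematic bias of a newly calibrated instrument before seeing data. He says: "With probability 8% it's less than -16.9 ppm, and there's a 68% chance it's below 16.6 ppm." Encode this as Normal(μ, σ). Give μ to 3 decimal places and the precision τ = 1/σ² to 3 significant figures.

μ = 8.234, τ = 0.00313

For Normal(μ,σ), the p-quantile is μ + z_p·σ. Here z_{0.08} = -1.405, z_{0.68} = 0.4677.
So -16.9 = μ − 1.405σ and 16.6 = μ + 0.4677σ.
Subtracting: σ = (16.6 − -16.9)/(0.4677 − (-1.405)) = 17.888.
Then μ = -16.9 − (-1.405)·17.888 = 8.234.
Precision τ = 1/σ² = 1/17.89² = 0.00313.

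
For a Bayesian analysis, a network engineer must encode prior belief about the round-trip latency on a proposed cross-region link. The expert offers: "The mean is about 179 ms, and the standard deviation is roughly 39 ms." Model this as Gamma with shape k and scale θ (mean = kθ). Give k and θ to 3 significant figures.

For Gamma(k, scale θ): mean = kθ, variance = kθ², so CV = 1/√k.
CV = SD/mean = 39/179 = 0.2179, hence k = 1/CV² = 21.1.
Then θ = mean/k = 179/21.1 = 8.5.

k ≈ 21.1, θ ≈ 8.5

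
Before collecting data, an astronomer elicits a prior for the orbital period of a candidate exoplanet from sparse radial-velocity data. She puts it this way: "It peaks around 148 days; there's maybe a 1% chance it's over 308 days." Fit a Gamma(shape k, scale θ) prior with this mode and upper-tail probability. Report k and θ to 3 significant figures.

Gamma(k,θ) with k>1 has mode (k−1)θ, so θ = 148/(k−1).
Need P(X < 308) = 0.99 with θ tied to k this way. Start at k = 2, θ = 148: P(X<308) ≈ 0.615.
Too low — raise k to concentrate. Iterating converges to k ≈ 10.1.
Then θ = 148/(10.1−1) ≈ 16.3.

k ≈ 10.1, θ ≈ 16.3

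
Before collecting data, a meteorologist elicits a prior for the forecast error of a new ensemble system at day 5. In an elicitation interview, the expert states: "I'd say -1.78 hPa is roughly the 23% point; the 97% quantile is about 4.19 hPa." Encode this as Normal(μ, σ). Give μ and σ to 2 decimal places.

For Normal(μ,σ), the p-quantile is μ + z_p·σ. Here z_{0.23} = -0.7388, z_{0.97} = 1.881.
So -1.78 = μ − 0.7388σ and 4.19 = μ + 1.881σ.
Subtracting: σ = (4.19 − -1.78)/(1.881 − (-0.7388)) = 2.28.
Then μ = -1.78 − (-0.7388)·2.28 = -0.10.

μ = -0.10, σ = 2.28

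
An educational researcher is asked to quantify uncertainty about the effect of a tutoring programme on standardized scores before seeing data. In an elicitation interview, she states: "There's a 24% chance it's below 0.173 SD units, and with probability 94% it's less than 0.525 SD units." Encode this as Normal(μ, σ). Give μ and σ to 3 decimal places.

For Normal(μ,σ), the p-quantile is μ + z_p·σ. Here z_{0.24} = -0.7063, z_{0.94} = 1.555.
So 0.173 = μ − 0.7063σ and 0.525 = μ + 1.555σ.
Subtracting: σ = (0.525 − 0.173)/(1.555 − (-0.7063)) = 0.156.
Then μ = 0.173 − (-0.7063)·0.156 = 0.283.

μ = 0.283, σ = 0.156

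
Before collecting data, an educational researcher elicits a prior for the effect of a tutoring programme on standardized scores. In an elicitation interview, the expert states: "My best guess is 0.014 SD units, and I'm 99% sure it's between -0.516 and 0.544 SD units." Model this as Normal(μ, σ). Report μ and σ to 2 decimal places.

μ = 0.01, σ = 0.21

A symmetric 99% interval runs μ ± z·σ with z = 2.576.
Half-width = 0.53, so σ = 0.53/2.576 = 0.21.
μ is the stated best guess, 0.01.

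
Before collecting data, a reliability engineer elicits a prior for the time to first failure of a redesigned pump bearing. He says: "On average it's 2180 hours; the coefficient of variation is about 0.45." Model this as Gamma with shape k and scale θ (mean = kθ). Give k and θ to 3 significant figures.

k ≈ 4.94, θ ≈ 441

For Gamma(k, scale θ): mean = kθ, variance = kθ², so CV = 1/√k.
CV = 0.45, hence k = 1/CV² = 4.94.
Then θ = mean/k = 2180/4.94 = 441.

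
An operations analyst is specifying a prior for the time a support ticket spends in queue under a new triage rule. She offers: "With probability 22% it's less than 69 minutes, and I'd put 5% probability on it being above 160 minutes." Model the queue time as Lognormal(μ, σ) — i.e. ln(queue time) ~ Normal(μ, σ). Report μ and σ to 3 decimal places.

If T ~ Lognormal(μ,σ) then ln T ~ Normal(μ,σ), so the p-quantile of ln T is μ + z_p·σ.
ln(69) = 4.234 and ln(160) = 5.075; z_{0.22} = -0.7722, z_{0.95} = 1.645.
σ = (5.075 − 4.234)/(1.645 − (-0.7722)) = 0.348.
μ = 4.234 − (-0.7722)·0.348 = 4.503.

μ ≈ 4.503, σ ≈ 0.348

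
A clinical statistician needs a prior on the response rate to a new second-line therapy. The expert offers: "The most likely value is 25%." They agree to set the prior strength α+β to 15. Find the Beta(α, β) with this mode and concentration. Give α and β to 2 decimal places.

α = 4.25, β = 10.75

For α,β > 1 the Beta mode is (α−1)/(α+β−2). With α+β = 15, the mode is (α−1)/13.
Set (α−1)/13 = 0.25 → α = 1 + 0.25·13 = 4.25.
β = 15 − α = 10.75.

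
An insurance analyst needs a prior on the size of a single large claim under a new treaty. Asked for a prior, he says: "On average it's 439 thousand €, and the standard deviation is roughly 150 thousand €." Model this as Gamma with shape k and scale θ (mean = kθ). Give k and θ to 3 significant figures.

For Gamma(k, scale θ): mean = kθ, variance = kθ², so CV = 1/√k.
CV = SD/mean = 150/439 = 0.3417, hence k = 1/CV² = 8.57.
Then θ = mean/k = 439/8.57 = 51.3.

k ≈ 8.57, θ ≈ 51.3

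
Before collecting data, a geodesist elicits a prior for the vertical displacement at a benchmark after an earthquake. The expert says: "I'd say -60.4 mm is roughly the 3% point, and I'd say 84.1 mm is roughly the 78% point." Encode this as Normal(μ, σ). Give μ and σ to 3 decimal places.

The p-quantile of Normal(μ,σ) is μ + z_p·σ, with z_{0.03} = -1.881 and z_{0.78} = 0.7722.
Eliminate σ: μ = (z₂·x₁ − z₁·x₂)/(z₂ − z₁) = (0.7722·-60.4 − (-1.881)·84.1)/2.653 = 42.041.
Then σ = (x₂ − x₁)/(z₂ − z₁) = (84.1 − -60.4)/2.653 = 54.467.

μ = 42.041, σ = 54.467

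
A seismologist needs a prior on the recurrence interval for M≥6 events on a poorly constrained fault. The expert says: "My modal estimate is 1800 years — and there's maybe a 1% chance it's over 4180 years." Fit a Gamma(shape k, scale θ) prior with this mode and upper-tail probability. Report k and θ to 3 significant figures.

Gamma(k,θ) with k>1 has mode (k−1)θ, so θ = 1800/(k−1).
Need P(X < 4180) = 0.99 with θ tied to k this way. Start at k = 2, θ = 1800: P(X<4180) ≈ 0.674.
Too low — raise k to concentrate. Iterating converges to k ≈ 7.72.
Then θ = 1800/(7.72−1) ≈ 268.

k ≈ 7.72, θ ≈ 268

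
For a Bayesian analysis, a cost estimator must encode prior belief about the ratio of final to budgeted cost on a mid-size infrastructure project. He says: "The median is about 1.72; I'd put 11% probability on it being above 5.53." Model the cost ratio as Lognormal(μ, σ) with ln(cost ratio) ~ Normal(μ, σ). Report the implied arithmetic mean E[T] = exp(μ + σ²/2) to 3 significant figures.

E[T] ≈ 2.71

If T ~ Lognormal(μ,σ) then ln T ~ Normal(μ,σ), so the p-quantile of ln T is μ + z_p·σ.
ln(1.72) = 0.5423 and ln(5.53) = 1.71; z_{0.5} = 0, z_{0.89} = 1.227.
σ = (1.71 − 0.5423)/(1.227 − (0)) = 0.952.
μ = 0.5423 − (0)·0.952 = 0.542.
E[T] = exp(μ + σ²/2) = exp(0.542 + 0.4533) = 2.71.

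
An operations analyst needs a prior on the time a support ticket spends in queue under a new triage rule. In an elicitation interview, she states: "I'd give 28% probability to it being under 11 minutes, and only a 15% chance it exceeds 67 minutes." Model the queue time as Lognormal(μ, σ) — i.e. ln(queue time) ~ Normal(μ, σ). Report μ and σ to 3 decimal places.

μ ≈ 3.048, σ ≈ 1.116

If T ~ Lognormal(μ,σ) then ln T ~ Normal(μ,σ), so the p-quantile of ln T is μ + z_p·σ.
ln(11) = 2.398 and ln(67) = 4.205; z_{0.28} = -0.5828, z_{0.85} = 1.036.
σ = (4.205 − 2.398)/(1.036 − (-0.5828)) = 1.116.
μ = 2.398 − (-0.5828)·1.116 = 3.048.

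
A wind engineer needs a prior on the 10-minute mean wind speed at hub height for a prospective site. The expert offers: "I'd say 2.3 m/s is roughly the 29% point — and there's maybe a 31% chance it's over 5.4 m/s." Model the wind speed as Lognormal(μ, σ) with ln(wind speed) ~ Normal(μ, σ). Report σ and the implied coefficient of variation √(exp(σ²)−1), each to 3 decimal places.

If T ~ Lognormal(μ,σ) then ln T ~ Normal(μ,σ), so the p-quantile of ln T is μ + z_p·σ.
ln(2.3) = 0.8329 and ln(5.4) = 1.686; z_{0.29} = -0.5534, z_{0.69} = 0.4959.
σ = (1.686 − 0.8329)/(0.4959 − (-0.5534)) = 0.813.
μ = 0.8329 − (-0.5534)·0.813 = 1.283.
CV = √(exp(σ²)−1) = √(exp(0.6617)−1) = 0.969.

σ ≈ 0.813, CV ≈ 0.969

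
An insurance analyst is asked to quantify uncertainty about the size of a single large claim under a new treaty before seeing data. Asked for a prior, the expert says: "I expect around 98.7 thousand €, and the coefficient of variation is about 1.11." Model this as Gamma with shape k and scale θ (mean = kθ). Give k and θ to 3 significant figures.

k ≈ 0.812, θ ≈ 122

For Gamma(k, scale θ): mean = kθ, variance = kθ², so CV = 1/√k.
CV = 1.11, hence k = 1/CV² = 0.812.
Then θ = mean/k = 98.7/0.812 = 122.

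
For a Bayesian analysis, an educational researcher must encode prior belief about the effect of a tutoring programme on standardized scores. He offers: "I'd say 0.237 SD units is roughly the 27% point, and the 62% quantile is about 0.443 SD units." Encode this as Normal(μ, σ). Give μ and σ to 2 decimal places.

The p-quantile of Normal(μ,σ) is μ + z_p·σ, with z_{0.27} = -0.6128 and z_{0.62} = 0.3055.
Eliminate σ: μ = (z₂·x₁ − z₁·x₂)/(z₂ − z₁) = (0.3055·0.237 − (-0.6128)·0.443)/0.9183 = 0.37.
Then σ = (x₂ − x₁)/(z₂ − z₁) = (0.443 − 0.237)/0.9183 = 0.22.

μ = 0.37, σ = 0.22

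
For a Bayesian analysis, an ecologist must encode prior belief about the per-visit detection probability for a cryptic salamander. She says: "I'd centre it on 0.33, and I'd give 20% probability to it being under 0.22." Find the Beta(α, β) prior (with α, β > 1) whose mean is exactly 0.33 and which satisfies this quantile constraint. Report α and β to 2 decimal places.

With mean 0.33 fixed, write α = 0.33s, β = 0.67s where s = α+β.
Need P(θ < 0.22) = 0.2 under Beta(0.33s, 0.67s). Normal approximation: (q−m)/√(m(1−m)/s) ≈ z_{0.2} = -0.842, so s ≈ 0.33·0.67·(-0.842)²/(0.22−0.33)² = 12.9.
At s = 12.9: P(θ<0.22) ≈ 0.205. Adjusting to match 0.2 gives s ≈ 13.41.
So α = 0.33·13.41 ≈ 4.43, β = 0.67·13.41 ≈ 8.99.

α ≈ 4.43, β ≈ 8.99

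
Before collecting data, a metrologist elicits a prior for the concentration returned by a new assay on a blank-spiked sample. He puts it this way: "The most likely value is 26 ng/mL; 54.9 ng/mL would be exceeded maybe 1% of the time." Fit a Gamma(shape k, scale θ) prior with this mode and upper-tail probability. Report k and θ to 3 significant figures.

k ≈ 9.7, θ ≈ 2.99

Gamma(k,θ) with k>1 has mode (k−1)θ, so θ = 26/(k−1).
Need P(X < 54.9) = 0.99 with θ tied to k this way. Start at k = 2, θ = 26: P(X<54.9) ≈ 0.623.
Too low — raise k to concentrate. Iterating converges to k ≈ 9.7.
Then θ = 26/(9.7−1) ≈ 2.99.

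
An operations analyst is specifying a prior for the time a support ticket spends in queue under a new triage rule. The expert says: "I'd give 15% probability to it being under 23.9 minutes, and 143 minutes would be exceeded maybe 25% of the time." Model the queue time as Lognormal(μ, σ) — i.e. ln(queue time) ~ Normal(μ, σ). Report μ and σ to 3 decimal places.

If T ~ Lognormal(μ,σ) then ln T ~ Normal(μ,σ), so the p-quantile of ln T is μ + z_p·σ.
ln(23.9) = 3.174 and ln(143) = 4.963; z_{0.15} = -1.036, z_{0.75} = 0.6745.
σ = (4.963 − 3.174)/(0.6745 − (-1.036)) = 1.046.
μ = 3.174 − (-1.036)·1.046 = 4.258.

μ ≈ 4.258, σ ≈ 1.046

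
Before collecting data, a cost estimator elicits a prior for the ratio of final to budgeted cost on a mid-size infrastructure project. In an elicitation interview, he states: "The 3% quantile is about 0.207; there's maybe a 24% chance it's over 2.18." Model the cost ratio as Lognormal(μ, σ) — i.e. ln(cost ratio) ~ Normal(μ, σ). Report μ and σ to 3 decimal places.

μ ≈ 0.137, σ ≈ 0.910

If T ~ Lognormal(μ,σ) then ln T ~ Normal(μ,σ), so the p-quantile of ln T is μ + z_p·σ.
ln(0.207) = -1.575 and ln(2.18) = 0.7793; z_{0.03} = -1.881, z_{0.76} = 0.7063.
σ = (0.7793 − -1.575)/(0.7063 − (-1.881)) = 0.910.
μ = -1.575 − (-1.881)·0.910 = 0.137.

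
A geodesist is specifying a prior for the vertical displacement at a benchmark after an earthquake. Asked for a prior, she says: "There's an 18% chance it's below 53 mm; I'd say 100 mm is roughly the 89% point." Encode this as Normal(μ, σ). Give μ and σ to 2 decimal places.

μ = 73.09, σ = 21.94

The p-quantile of Normal(μ,σ) is μ + z_p·σ, with z_{0.18} = -0.9154 and z_{0.89} = 1.227.
Eliminate σ: μ = (z₂·x₁ − z₁·x₂)/(z₂ − z₁) = (1.227·53 − (-0.9154)·100)/2.142 = 73.09.
Then σ = (x₂ − x₁)/(z₂ − z₁) = (100 − 53)/2.142 = 21.94.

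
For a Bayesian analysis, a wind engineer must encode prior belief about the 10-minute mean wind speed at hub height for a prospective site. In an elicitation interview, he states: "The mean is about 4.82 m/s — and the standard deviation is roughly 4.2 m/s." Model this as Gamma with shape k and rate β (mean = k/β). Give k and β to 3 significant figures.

For Gamma(k, rate β): mean = k/β, variance = k/β², so CV = 1/√k.
CV = SD/mean = 4.2/4.82 = 0.8714, hence k = 1/CV² = 1.32.
Then β = k/mean = 1.32/4.82 = 0.273.

k ≈ 1.32, β ≈ 0.273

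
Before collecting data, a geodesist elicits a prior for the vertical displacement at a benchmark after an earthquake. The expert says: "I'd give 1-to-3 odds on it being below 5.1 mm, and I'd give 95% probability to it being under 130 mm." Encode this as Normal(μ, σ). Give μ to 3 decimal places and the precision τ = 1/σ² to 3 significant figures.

μ = 41.422, τ = 0.000345

For Normal(μ,σ), the p-quantile is μ + z_p·σ. Here z_{0.25} = -0.6745, z_{0.95} = 1.645.
So 5.1 = μ − 0.6745σ and 130 = μ + 1.645σ.
Subtracting: σ = (130 − 5.1)/(1.645 − (-0.6745)) = 53.851.
Then μ = 5.1 − (-0.6745)·53.851 = 41.422.
Precision τ = 1/σ² = 1/53.85² = 0.000345.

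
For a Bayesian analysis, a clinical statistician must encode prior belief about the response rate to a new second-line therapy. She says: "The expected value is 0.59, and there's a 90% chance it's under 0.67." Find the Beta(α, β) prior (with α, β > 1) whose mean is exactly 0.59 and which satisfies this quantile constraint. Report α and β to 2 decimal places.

α ≈ 35.82, β ≈ 24.89

With mean 0.59 fixed, write α = 0.59s, β = 0.41s where s = α+β.
Need P(θ < 0.67) = 0.9 under Beta(0.59s, 0.41s). Normal approximation: (q−m)/√(m(1−m)/s) ≈ z_{0.9} = 1.28, so s ≈ 0.59·0.41·(1.28)²/(0.67−0.59)² = 62.1.
At s = 62.1: P(θ<0.67) ≈ 0.903. Adjusting to match 0.9 gives s ≈ 60.71.
So α = 0.59·60.71 ≈ 35.82, β = 0.41·60.71 ≈ 24.89.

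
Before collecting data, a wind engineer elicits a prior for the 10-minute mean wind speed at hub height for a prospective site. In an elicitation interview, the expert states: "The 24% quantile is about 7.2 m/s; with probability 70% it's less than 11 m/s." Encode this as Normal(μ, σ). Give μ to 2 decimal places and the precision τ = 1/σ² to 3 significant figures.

For Normal(μ,σ), the p-quantile is μ + z_p·σ. Here z_{0.24} = -0.7063, z_{0.7} = 0.5244.
So 7.2 = μ − 0.7063σ and 11 = μ + 0.5244σ.
Subtracting: σ = (11 − 7.2)/(0.5244 − (-0.7063)) = 3.09.
Then μ = 7.2 − (-0.7063)·3.09 = 9.38.
Precision τ = 1/σ² = 1/3.088² = 0.105.

μ = 9.38, τ = 0.105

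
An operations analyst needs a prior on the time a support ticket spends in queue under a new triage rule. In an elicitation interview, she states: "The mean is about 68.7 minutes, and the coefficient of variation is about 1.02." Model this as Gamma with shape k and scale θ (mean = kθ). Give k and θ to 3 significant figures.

k ≈ 0.961, θ ≈ 71.5

For Gamma(k, scale θ): mean = kθ, variance = kθ², so CV = 1/√k.
CV = 1.02, hence k = 1/CV² = 0.961.
Then θ = mean/k = 68.7/0.961 = 71.5.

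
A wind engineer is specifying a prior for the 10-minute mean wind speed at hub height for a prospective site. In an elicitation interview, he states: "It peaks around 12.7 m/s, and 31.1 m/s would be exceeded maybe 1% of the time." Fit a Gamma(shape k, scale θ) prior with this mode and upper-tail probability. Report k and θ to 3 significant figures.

Gamma(k,θ) with k>1 has mode (k−1)θ, so θ = 12.7/(k−1).
Need P(X < 31.1) = 0.99 with θ tied to k this way. Start at k = 2, θ = 12.7: P(X<31.1) ≈ 0.702.
Too low — raise k to concentrate. Iterating converges to k ≈ 6.88.
Then θ = 12.7/(6.88−1) ≈ 2.16.

k ≈ 6.88, θ ≈ 2.16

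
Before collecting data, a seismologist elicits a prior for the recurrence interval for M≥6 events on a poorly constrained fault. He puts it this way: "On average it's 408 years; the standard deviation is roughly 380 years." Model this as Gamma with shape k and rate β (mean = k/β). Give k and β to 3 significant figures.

k ≈ 1.15, β ≈ 0.00283

For Gamma(k, rate β): mean = k/β, variance = k/β², so CV = 1/√k.
CV = SD/mean = 380/408 = 0.9314, hence k = 1/CV² = 1.15.
Then β = k/mean = 1.15/408 = 0.00283.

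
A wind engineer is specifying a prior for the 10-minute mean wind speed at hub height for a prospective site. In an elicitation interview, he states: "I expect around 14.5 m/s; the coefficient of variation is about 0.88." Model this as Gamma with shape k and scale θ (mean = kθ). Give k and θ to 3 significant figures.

k ≈ 1.29, θ ≈ 11.2

For Gamma(k, scale θ): mean = kθ, variance = kθ², so CV = 1/√k.
CV = 0.88, hence k = 1/CV² = 1.29.
Then θ = mean/k = 14.5/1.29 = 11.2.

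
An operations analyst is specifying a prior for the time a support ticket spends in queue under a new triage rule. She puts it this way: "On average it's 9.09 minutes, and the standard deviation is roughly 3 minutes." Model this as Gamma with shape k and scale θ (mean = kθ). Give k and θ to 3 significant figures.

For Gamma(k, scale θ): mean = kθ, variance = kθ², so CV = 1/√k.
CV = SD/mean = 3/9.09 = 0.33, hence k = 1/CV² = 9.18.
Then θ = mean/k = 9.09/9.18 = 0.99.

k ≈ 9.18, θ ≈ 0.99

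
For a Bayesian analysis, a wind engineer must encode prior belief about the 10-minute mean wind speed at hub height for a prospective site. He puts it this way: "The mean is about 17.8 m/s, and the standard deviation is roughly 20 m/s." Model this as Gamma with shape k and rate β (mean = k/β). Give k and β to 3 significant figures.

For Gamma(k, rate β): mean = k/β, variance = k/β², so CV = 1/√k.
CV = SD/mean = 20/17.8 = 1.124, hence k = 1/CV² = 0.792.
Then β = k/mean = 0.792/17.8 = 0.0445.

k ≈ 0.792, β ≈ 0.0445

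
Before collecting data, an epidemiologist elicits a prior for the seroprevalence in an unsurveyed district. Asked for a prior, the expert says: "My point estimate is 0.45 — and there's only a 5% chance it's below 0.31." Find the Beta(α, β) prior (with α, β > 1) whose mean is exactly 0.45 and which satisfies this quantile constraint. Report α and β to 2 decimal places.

With mean 0.45 fixed, write α = 0.45s, β = 0.55s where s = α+β.
Need P(θ < 0.31) = 0.05 under Beta(0.45s, 0.55s). Normal approximation: (q−m)/√(m(1−m)/s) ≈ z_{0.05} = -1.64, so s ≈ 0.45·0.55·(-1.64)²/(0.31−0.45)² = 34.2.
At s = 34.2: P(θ<0.31) ≈ 0.046. Adjusting to match 0.05 gives s ≈ 32.42.
So α = 0.45·32.42 ≈ 14.59, β = 0.55·32.42 ≈ 17.83.

α ≈ 14.59, β ≈ 17.83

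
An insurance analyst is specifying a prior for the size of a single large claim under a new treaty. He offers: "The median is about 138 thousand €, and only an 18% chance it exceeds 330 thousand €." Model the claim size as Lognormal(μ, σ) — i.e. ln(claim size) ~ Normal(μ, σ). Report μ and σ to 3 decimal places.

If T ~ Lognormal(μ,σ) then ln T ~ Normal(μ,σ), so the p-quantile of ln T is μ + z_p·σ.
ln(138) = 4.927 and ln(330) = 5.799; z_{0.5} = 0, z_{0.82} = 0.9154.
σ = (5.799 − 4.927)/(0.9154 − (0)) = 0.952.
μ = 4.927 − (0)·0.952 = 4.927.

μ ≈ 4.927, σ ≈ 0.952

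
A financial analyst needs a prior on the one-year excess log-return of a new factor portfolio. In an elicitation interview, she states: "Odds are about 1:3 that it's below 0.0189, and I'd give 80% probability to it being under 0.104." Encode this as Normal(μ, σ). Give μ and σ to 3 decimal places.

μ = 0.057, σ = 0.056

The p-quantile of Normal(μ,σ) is μ + z_p·σ, with z_{0.25} = -0.6745 and z_{0.8} = 0.8416.
Eliminate σ: μ = (z₂·x₁ − z₁·x₂)/(z₂ − z₁) = (0.8416·0.0189 − (-0.6745)·0.104)/1.516 = 0.057.
Then σ = (x₂ − x₁)/(z₂ − z₁) = (0.104 − 0.0189)/1.516 = 0.056.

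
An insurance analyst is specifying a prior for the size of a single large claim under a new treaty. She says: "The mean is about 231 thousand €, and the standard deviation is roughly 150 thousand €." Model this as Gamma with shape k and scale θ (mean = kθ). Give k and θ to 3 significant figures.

For Gamma(k, scale θ): mean = kθ, variance = kθ², so CV = 1/√k.
CV = SD/mean = 150/231 = 0.6494, hence k = 1/CV² = 2.37.
Then θ = mean/k = 231/2.37 = 97.4.

k ≈ 2.37, θ ≈ 97.4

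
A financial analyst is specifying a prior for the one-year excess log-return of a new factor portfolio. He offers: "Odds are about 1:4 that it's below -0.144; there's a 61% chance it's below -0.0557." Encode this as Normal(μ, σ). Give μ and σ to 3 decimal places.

μ = -0.078, σ = 0.079

The p-quantile of Normal(μ,σ) is μ + z_p·σ, with z_{0.2} = -0.8416 and z_{0.61} = 0.2793.
Eliminate σ: μ = (z₂·x₁ − z₁·x₂)/(z₂ − z₁) = (0.2793·-0.144 − (-0.8416)·-0.0557)/1.121 = -0.078.
Then σ = (x₂ − x₁)/(z₂ − z₁) = (-0.0557 − -0.144)/1.121 = 0.079.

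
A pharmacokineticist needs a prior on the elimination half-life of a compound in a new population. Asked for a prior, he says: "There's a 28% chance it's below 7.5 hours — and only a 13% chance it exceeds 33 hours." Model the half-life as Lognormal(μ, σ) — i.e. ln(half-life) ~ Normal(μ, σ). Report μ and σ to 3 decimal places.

If T ~ Lognormal(μ,σ) then ln T ~ Normal(μ,σ), so the p-quantile of ln T is μ + z_p·σ.
ln(7.5) = 2.015 and ln(33) = 3.497; z_{0.28} = -0.5828, z_{0.87} = 1.126.
σ = (3.497 − 2.015)/(1.126 − (-0.5828)) = 0.867.
μ = 2.015 − (-0.5828)·0.867 = 2.520.

μ ≈ 2.520, σ ≈ 0.867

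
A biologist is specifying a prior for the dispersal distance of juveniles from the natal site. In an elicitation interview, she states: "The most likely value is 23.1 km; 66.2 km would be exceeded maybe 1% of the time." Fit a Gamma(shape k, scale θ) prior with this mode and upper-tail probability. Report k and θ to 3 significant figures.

k ≈ 5.11, θ ≈ 5.63

Gamma(k,θ) with k>1 has mode (k−1)θ, so θ = 23.1/(k−1).
Need P(X < 66.2) = 0.99 with θ tied to k this way. Start at k = 2, θ = 23.1: P(X<66.2) ≈ 0.780.
Too low — raise k to concentrate. Iterating converges to k ≈ 5.11.
Then θ = 23.1/(5.11−1) ≈ 5.63.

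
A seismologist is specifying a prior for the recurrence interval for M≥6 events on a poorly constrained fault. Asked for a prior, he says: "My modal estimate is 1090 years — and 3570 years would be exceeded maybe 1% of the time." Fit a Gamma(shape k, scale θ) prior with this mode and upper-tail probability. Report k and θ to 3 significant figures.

Gamma(k,θ) with k>1 has mode (k−1)θ, so θ = 1090/(k−1).
Need P(X < 3570) = 0.99 with θ tied to k this way. Start at k = 2, θ = 1090: P(X<3570) ≈ 0.838.
Too low — raise k to concentrate. Iterating converges to k ≈ 4.13.
Then θ = 1090/(4.13−1) ≈ 348.

k ≈ 4.13, θ ≈ 348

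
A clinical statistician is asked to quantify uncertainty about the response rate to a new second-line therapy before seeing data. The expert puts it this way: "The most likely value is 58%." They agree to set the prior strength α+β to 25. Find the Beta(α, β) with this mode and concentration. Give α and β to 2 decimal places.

α = 14.34, β = 10.66

For α,β > 1 the Beta mode is (α−1)/(α+β−2). With α+β = 25, the mode is (α−1)/23.
Set (α−1)/23 = 0.58 → α = 1 + 0.58·23 = 14.34.
β = 25 − α = 10.66.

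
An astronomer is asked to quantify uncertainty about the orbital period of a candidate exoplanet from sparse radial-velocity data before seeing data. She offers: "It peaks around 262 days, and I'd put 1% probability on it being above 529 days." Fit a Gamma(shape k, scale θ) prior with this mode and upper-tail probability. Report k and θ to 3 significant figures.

k ≈ 10.9, θ ≈ 26.4

Gamma(k,θ) with k>1 has mode (k−1)θ, so θ = 262/(k−1).
Need P(X < 529) = 0.99 with θ tied to k this way. Start at k = 2, θ = 262: P(X<529) ≈ 0.599.
Too low — raise k to concentrate. Iterating converges to k ≈ 10.9.
Then θ = 262/(10.9−1) ≈ 26.4.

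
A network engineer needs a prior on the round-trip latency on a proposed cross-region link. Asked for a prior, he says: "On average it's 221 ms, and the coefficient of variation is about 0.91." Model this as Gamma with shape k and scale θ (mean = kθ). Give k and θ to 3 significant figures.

k ≈ 1.21, θ ≈ 183

For Gamma(k, scale θ): mean = kθ, variance = kθ², so CV = 1/√k.
CV = 0.91, hence k = 1/CV² = 1.21.
Then θ = mean/k = 221/1.21 = 183.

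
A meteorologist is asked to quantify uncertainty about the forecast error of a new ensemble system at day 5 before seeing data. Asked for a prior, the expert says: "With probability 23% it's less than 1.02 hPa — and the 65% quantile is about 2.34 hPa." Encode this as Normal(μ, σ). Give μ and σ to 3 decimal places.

μ = 1.888, σ = 1.174

The p-quantile of Normal(μ,σ) is μ + z_p·σ, with z_{0.23} = -0.7388 and z_{0.65} = 0.3853.
Eliminate σ: μ = (z₂·x₁ − z₁·x₂)/(z₂ − z₁) = (0.3853·1.02 − (-0.7388)·2.34)/1.124 = 1.888.
Then σ = (x₂ − x₁)/(z₂ − z₁) = (2.34 − 1.02)/1.124 = 1.174.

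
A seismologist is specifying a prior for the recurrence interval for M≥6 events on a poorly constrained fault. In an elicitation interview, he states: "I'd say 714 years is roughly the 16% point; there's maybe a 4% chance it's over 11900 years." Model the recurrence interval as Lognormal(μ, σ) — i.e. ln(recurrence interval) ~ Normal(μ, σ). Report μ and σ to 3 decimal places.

μ ≈ 7.590, σ ≈ 1.025

If T ~ Lognormal(μ,σ) then ln T ~ Normal(μ,σ), so the p-quantile of ln T is μ + z_p·σ.
ln(714) = 6.571 and ln(11900) = 9.384; z_{0.16} = -0.9945, z_{0.96} = 1.751.
σ = (9.384 − 6.571)/(1.751 − (-0.9945)) = 1.025.
μ = 6.571 − (-0.9945)·1.025 = 7.590.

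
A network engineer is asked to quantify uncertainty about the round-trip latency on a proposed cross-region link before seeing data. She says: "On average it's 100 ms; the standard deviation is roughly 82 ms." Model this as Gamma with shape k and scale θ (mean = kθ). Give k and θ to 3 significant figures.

For Gamma(k, scale θ): mean = kθ, variance = kθ², so CV = 1/√k.
CV = SD/mean = 82/100 = 0.82, hence k = 1/CV² = 1.49.
Then θ = mean/k = 100/1.49 = 67.2.

k ≈ 1.49, θ ≈ 67.2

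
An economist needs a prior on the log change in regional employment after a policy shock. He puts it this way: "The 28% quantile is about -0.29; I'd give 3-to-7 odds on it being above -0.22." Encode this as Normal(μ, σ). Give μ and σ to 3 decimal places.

For Normal(μ,σ), the p-quantile is μ + z_p·σ. Here z_{0.28} = -0.5828, z_{0.7} = 0.5244.
So -0.29 = μ − 0.5828σ and -0.22 = μ + 0.5244σ.
Subtracting: σ = (-0.22 − -0.29)/(0.5244 − (-0.5828)) = 0.063.
Then μ = -0.29 − (-0.5828)·0.063 = -0.253.

μ = -0.253, σ = 0.063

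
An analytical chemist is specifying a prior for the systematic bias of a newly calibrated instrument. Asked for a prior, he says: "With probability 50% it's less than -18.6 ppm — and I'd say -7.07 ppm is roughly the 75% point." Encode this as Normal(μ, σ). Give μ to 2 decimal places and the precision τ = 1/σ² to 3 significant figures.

μ = -18.60, τ = 0.00342

For Normal(μ,σ), the p-quantile is μ + z_p·σ. Here z_{0.5} = 0, z_{0.75} = 0.6745.
So -18.6 = μ + 0σ and -7.07 = μ + 0.6745σ.
Subtracting: σ = (-7.07 − -18.6)/(0.6745 − (0)) = 17.09.
Then μ = -18.6 − (0)·17.09 = -18.60.
Precision τ = 1/σ² = 1/17.09² = 0.00342.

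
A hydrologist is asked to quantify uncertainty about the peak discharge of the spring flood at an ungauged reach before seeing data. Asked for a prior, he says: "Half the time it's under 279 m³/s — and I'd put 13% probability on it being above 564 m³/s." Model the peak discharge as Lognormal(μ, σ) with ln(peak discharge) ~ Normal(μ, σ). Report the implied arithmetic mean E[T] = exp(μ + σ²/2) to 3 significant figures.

E[T] ≈ 339 m³/s

If T ~ Lognormal(μ,σ) then ln T ~ Normal(μ,σ), so the p-quantile of ln T is μ + z_p·σ.
ln(279) = 5.631 and ln(564) = 6.335; z_{0.5} = 0, z_{0.87} = 1.126.
σ = (6.335 − 5.631)/(1.126 − (0)) = 0.625.
μ = 5.631 − (0)·0.625 = 5.631.
E[T] = exp(μ + σ²/2) = exp(5.631 + 0.1952) = 339 m³/s.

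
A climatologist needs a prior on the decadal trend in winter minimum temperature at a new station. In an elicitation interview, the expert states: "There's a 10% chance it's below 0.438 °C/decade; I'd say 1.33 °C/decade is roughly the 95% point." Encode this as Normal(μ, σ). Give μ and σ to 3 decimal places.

For Normal(μ,σ), the p-quantile is μ + z_p·σ. Here z_{0.1} = -1.282, z_{0.95} = 1.645.
So 0.438 = μ − 1.282σ and 1.33 = μ + 1.645σ.
Subtracting: σ = (1.33 − 0.438)/(1.645 − (-1.282)) = 0.305.
Then μ = 0.438 − (-1.282)·0.305 = 0.829.

μ = 0.829, σ = 0.305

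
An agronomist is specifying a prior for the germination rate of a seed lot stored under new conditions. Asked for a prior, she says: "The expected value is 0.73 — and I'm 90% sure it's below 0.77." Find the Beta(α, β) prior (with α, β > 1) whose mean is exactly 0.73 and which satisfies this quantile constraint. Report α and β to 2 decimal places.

With mean 0.73 fixed, write α = 0.73s, β = 0.27s where s = α+β.
Need P(θ < 0.77) = 0.9 under Beta(0.73s, 0.27s). Normal approximation: (q−m)/√(m(1−m)/s) ≈ z_{0.9} = 1.28, so s ≈ 0.73·0.27·(1.28)²/(0.77−0.73)² = 202.3.
At s = 202.3: P(θ<0.77) ≈ 0.903. Adjusting to match 0.9 gives s ≈ 196.67.
So α = 0.73·196.67 ≈ 143.57, β = 0.27·196.67 ≈ 53.10.

α ≈ 143.57, β ≈ 53.10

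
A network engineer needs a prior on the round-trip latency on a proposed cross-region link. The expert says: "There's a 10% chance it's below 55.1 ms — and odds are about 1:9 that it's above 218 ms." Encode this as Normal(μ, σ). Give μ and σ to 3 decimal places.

The p-quantile of Normal(μ,σ) is μ + z_p·σ, with z_{0.1} = -1.282 and z_{0.9} = 1.282.
Eliminate σ: μ = (z₂·x₁ − z₁·x₂)/(z₂ − z₁) = (1.282·55.1 − (-1.282)·218)/2.563 = 136.550.
Then σ = (x₂ − x₁)/(z₂ − z₁) = (218 − 55.1)/2.563 = 63.556.

μ = 136.550, σ = 63.556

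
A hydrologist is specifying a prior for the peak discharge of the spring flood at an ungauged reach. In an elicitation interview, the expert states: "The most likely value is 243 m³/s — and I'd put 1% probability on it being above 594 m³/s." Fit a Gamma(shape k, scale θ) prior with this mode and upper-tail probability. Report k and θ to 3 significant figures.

Gamma(k,θ) with k>1 has mode (k−1)θ, so θ = 243/(k−1).
Need P(X < 594) = 0.99 with θ tied to k this way. Start at k = 2, θ = 243: P(X<594) ≈ 0.701.
Too low — raise k to concentrate. Iterating converges to k ≈ 6.9.
Then θ = 243/(6.9−1) ≈ 41.2.

k ≈ 6.9, θ ≈ 41.2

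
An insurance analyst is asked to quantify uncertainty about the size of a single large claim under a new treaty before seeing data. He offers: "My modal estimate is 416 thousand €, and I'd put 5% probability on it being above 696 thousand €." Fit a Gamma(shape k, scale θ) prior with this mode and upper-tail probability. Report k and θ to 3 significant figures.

k ≈ 11.5, θ ≈ 39.5

Gamma(k,θ) with k>1 has mode (k−1)θ, so θ = 416/(k−1).
Need P(X < 696) = 0.95 with θ tied to k this way. Start at k = 2, θ = 416: P(X<696) ≈ 0.498.
Too low — raise k to concentrate. Iterating converges to k ≈ 11.5.
Then θ = 416/(11.5−1) ≈ 39.5.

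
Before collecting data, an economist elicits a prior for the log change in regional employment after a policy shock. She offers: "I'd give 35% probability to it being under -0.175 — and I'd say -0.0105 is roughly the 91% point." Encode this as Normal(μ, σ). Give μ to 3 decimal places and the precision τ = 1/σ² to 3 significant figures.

For Normal(μ,σ), the p-quantile is μ + z_p·σ. Here z_{0.35} = -0.3853, z_{0.91} = 1.341.
So -0.175 = μ − 0.3853σ and -0.0105 = μ + 1.341σ.
Subtracting: σ = (-0.0105 − -0.175)/(1.341 − (-0.3853)) = 0.095.
Then μ = -0.175 − (-0.3853)·0.095 = -0.138.
Precision τ = 1/σ² = 1/0.0953² = 110.

μ = -0.138, τ = 110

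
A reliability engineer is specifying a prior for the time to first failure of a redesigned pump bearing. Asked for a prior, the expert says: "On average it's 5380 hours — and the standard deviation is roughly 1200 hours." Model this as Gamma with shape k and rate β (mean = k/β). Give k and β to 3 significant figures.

For Gamma(k, rate β): mean = k/β, variance = k/β², so CV = 1/√k.
CV = SD/mean = 1200/5380 = 0.223, hence k = 1/CV² = 20.1.
Then β = k/mean = 20.1/5380 = 0.00374.

k ≈ 20.1, β ≈ 0.00374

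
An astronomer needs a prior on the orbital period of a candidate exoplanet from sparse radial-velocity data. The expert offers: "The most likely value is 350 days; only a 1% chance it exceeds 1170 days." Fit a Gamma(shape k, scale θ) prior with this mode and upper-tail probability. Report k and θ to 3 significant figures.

k ≈ 4.01, θ ≈ 116

Gamma(k,θ) with k>1 has mode (k−1)θ, so θ = 350/(k−1).
Need P(X < 1170) = 0.99 with θ tied to k this way. Start at k = 2, θ = 350: P(X<1170) ≈ 0.847.
Too low — raise k to concentrate. Iterating converges to k ≈ 4.01.
Then θ = 350/(4.01−1) ≈ 116.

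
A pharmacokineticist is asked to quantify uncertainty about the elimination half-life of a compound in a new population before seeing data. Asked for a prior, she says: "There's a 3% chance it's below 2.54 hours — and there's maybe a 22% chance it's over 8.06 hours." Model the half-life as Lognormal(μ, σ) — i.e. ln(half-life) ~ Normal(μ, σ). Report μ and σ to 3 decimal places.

μ ≈ 1.751, σ ≈ 0.435

If T ~ Lognormal(μ,σ) then ln T ~ Normal(μ,σ), so the p-quantile of ln T is μ + z_p·σ.
ln(2.54) = 0.9322 and ln(8.06) = 2.087; z_{0.03} = -1.881, z_{0.78} = 0.7722.
σ = (2.087 − 0.9322)/(0.7722 − (-1.881)) = 0.435.
μ = 0.9322 − (-1.881)·0.435 = 1.751.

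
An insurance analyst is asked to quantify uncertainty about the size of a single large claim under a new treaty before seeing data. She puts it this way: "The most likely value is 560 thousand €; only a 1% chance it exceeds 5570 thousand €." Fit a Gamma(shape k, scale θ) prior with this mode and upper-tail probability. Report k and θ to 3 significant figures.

k ≈ 1.59, θ ≈ 952

Gamma(k,θ) with k>1 has mode (k−1)θ, so θ = 560/(k−1).
Need P(X < 5570) = 0.99 with θ tied to k this way. Start at k = 2, θ = 560: P(X<5570) ≈ 0.999.
Too high — lower k to spread out. Iterating converges to k ≈ 1.59.
Then θ = 560/(1.59−1) ≈ 952.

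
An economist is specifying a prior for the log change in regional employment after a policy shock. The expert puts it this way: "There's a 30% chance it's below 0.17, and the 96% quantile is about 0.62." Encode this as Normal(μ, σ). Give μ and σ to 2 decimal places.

The p-quantile of Normal(μ,σ) is μ + z_p·σ, with z_{0.3} = -0.5244 and z_{0.96} = 1.751.
Eliminate σ: μ = (z₂·x₁ − z₁·x₂)/(z₂ − z₁) = (1.751·0.17 − (-0.5244)·0.62)/2.275 = 0.27.
Then σ = (x₂ − x₁)/(z₂ − z₁) = (0.62 − 0.17)/2.275 = 0.20.

μ = 0.27, σ = 0.20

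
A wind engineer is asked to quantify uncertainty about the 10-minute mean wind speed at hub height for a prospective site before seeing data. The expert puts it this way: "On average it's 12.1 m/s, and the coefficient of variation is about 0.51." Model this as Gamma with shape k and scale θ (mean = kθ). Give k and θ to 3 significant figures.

For Gamma(k, scale θ): mean = kθ, variance = kθ², so CV = 1/√k.
CV = 0.51, hence k = 1/CV² = 3.84.
Then θ = mean/k = 12.1/3.84 = 3.15.

k ≈ 3.84, θ ≈ 3.15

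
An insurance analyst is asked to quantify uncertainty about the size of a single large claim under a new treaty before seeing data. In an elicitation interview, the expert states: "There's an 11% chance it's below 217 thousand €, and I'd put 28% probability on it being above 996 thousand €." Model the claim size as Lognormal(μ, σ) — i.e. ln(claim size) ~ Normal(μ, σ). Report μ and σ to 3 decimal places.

μ ≈ 6.413, σ ≈ 0.842

If T ~ Lognormal(μ,σ) then ln T ~ Normal(μ,σ), so the p-quantile of ln T is μ + z_p·σ.
ln(217) = 5.38 and ln(996) = 6.904; z_{0.11} = -1.227, z_{0.72} = 0.5828.
σ = (6.904 − 5.38)/(0.5828 − (-1.227)) = 0.842.
μ = 5.38 − (-1.227)·0.842 = 6.413.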